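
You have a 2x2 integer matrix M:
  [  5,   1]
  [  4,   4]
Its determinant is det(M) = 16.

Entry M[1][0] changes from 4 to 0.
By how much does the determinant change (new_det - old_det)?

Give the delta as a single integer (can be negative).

Cofactor C_10 = -1
Entry delta = 0 - 4 = -4
Det delta = entry_delta * cofactor = -4 * -1 = 4

Answer: 4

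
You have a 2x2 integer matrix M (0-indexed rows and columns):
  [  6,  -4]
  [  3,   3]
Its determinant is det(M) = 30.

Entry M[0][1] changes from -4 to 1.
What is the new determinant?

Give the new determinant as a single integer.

det is linear in row 0: changing M[0][1] by delta changes det by delta * cofactor(0,1).
Cofactor C_01 = (-1)^(0+1) * minor(0,1) = -3
Entry delta = 1 - -4 = 5
Det delta = 5 * -3 = -15
New det = 30 + -15 = 15

Answer: 15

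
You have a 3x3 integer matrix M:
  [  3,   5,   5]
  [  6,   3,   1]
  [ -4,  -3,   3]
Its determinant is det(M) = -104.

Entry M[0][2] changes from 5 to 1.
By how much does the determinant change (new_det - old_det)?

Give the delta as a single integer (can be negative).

Cofactor C_02 = -6
Entry delta = 1 - 5 = -4
Det delta = entry_delta * cofactor = -4 * -6 = 24

Answer: 24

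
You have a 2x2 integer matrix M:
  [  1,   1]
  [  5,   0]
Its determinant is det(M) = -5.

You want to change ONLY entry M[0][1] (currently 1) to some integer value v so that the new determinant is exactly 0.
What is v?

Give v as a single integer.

Answer: 0

Derivation:
det is linear in entry M[0][1]: det = old_det + (v - 1) * C_01
Cofactor C_01 = -5
Want det = 0: -5 + (v - 1) * -5 = 0
  (v - 1) = 5 / -5 = -1
  v = 1 + (-1) = 0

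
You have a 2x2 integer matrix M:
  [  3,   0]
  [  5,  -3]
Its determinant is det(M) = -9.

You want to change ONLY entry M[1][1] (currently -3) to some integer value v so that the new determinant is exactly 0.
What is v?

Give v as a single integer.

det is linear in entry M[1][1]: det = old_det + (v - -3) * C_11
Cofactor C_11 = 3
Want det = 0: -9 + (v - -3) * 3 = 0
  (v - -3) = 9 / 3 = 3
  v = -3 + (3) = 0

Answer: 0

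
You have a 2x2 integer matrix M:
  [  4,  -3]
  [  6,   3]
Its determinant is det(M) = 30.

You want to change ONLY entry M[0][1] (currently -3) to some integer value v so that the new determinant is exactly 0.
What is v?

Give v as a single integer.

det is linear in entry M[0][1]: det = old_det + (v - -3) * C_01
Cofactor C_01 = -6
Want det = 0: 30 + (v - -3) * -6 = 0
  (v - -3) = -30 / -6 = 5
  v = -3 + (5) = 2

Answer: 2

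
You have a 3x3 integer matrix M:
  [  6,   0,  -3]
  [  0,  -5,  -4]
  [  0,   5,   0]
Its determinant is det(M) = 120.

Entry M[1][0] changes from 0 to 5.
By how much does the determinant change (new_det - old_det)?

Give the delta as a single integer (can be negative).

Cofactor C_10 = -15
Entry delta = 5 - 0 = 5
Det delta = entry_delta * cofactor = 5 * -15 = -75

Answer: -75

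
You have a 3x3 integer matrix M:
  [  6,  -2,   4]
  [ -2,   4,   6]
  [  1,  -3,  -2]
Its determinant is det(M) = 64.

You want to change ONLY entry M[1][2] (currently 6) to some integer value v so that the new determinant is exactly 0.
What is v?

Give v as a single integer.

det is linear in entry M[1][2]: det = old_det + (v - 6) * C_12
Cofactor C_12 = 16
Want det = 0: 64 + (v - 6) * 16 = 0
  (v - 6) = -64 / 16 = -4
  v = 6 + (-4) = 2

Answer: 2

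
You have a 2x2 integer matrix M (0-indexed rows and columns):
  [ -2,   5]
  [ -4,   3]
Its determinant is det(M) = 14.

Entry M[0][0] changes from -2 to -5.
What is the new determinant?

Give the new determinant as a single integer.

det is linear in row 0: changing M[0][0] by delta changes det by delta * cofactor(0,0).
Cofactor C_00 = (-1)^(0+0) * minor(0,0) = 3
Entry delta = -5 - -2 = -3
Det delta = -3 * 3 = -9
New det = 14 + -9 = 5

Answer: 5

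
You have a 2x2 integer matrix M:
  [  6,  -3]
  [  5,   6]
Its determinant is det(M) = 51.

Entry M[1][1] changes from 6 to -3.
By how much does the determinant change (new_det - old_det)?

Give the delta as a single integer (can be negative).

Cofactor C_11 = 6
Entry delta = -3 - 6 = -9
Det delta = entry_delta * cofactor = -9 * 6 = -54

Answer: -54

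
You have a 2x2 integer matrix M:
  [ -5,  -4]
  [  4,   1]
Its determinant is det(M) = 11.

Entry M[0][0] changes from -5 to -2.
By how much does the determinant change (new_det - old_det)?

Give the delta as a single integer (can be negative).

Answer: 3

Derivation:
Cofactor C_00 = 1
Entry delta = -2 - -5 = 3
Det delta = entry_delta * cofactor = 3 * 1 = 3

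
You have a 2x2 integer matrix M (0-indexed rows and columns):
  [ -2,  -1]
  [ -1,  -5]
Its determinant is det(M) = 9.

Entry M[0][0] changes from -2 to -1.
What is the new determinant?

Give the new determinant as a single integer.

Answer: 4

Derivation:
det is linear in row 0: changing M[0][0] by delta changes det by delta * cofactor(0,0).
Cofactor C_00 = (-1)^(0+0) * minor(0,0) = -5
Entry delta = -1 - -2 = 1
Det delta = 1 * -5 = -5
New det = 9 + -5 = 4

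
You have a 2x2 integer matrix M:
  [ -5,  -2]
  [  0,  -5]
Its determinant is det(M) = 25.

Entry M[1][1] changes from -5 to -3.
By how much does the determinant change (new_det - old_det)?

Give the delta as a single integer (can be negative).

Answer: -10

Derivation:
Cofactor C_11 = -5
Entry delta = -3 - -5 = 2
Det delta = entry_delta * cofactor = 2 * -5 = -10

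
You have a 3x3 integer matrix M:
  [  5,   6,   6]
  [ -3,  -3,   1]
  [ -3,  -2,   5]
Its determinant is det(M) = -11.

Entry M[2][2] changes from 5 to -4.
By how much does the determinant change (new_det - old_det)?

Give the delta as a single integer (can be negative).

Answer: -27

Derivation:
Cofactor C_22 = 3
Entry delta = -4 - 5 = -9
Det delta = entry_delta * cofactor = -9 * 3 = -27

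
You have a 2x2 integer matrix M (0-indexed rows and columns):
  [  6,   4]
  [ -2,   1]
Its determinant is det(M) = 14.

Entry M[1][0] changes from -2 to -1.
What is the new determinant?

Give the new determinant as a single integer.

Answer: 10

Derivation:
det is linear in row 1: changing M[1][0] by delta changes det by delta * cofactor(1,0).
Cofactor C_10 = (-1)^(1+0) * minor(1,0) = -4
Entry delta = -1 - -2 = 1
Det delta = 1 * -4 = -4
New det = 14 + -4 = 10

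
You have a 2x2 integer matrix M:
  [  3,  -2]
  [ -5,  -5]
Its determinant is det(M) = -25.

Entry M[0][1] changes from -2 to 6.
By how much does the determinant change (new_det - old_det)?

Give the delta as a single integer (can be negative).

Answer: 40

Derivation:
Cofactor C_01 = 5
Entry delta = 6 - -2 = 8
Det delta = entry_delta * cofactor = 8 * 5 = 40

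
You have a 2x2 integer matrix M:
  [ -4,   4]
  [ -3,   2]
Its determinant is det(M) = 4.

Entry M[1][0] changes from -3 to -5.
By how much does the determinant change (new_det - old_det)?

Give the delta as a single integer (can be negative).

Answer: 8

Derivation:
Cofactor C_10 = -4
Entry delta = -5 - -3 = -2
Det delta = entry_delta * cofactor = -2 * -4 = 8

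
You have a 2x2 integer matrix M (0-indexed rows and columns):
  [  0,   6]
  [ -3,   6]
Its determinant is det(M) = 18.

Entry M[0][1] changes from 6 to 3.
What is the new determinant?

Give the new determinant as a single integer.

Answer: 9

Derivation:
det is linear in row 0: changing M[0][1] by delta changes det by delta * cofactor(0,1).
Cofactor C_01 = (-1)^(0+1) * minor(0,1) = 3
Entry delta = 3 - 6 = -3
Det delta = -3 * 3 = -9
New det = 18 + -9 = 9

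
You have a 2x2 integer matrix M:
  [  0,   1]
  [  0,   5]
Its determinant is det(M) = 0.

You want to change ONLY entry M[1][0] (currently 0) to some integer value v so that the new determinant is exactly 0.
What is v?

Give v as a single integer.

det is linear in entry M[1][0]: det = old_det + (v - 0) * C_10
Cofactor C_10 = -1
Want det = 0: 0 + (v - 0) * -1 = 0
  (v - 0) = 0 / -1 = 0
  v = 0 + (0) = 0

Answer: 0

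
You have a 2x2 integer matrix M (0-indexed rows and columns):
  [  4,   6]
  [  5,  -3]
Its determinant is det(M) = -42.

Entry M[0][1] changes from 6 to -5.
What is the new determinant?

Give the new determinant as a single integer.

Answer: 13

Derivation:
det is linear in row 0: changing M[0][1] by delta changes det by delta * cofactor(0,1).
Cofactor C_01 = (-1)^(0+1) * minor(0,1) = -5
Entry delta = -5 - 6 = -11
Det delta = -11 * -5 = 55
New det = -42 + 55 = 13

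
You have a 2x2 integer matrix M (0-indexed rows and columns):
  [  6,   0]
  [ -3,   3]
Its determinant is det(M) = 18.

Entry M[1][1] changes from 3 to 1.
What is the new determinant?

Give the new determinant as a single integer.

Answer: 6

Derivation:
det is linear in row 1: changing M[1][1] by delta changes det by delta * cofactor(1,1).
Cofactor C_11 = (-1)^(1+1) * minor(1,1) = 6
Entry delta = 1 - 3 = -2
Det delta = -2 * 6 = -12
New det = 18 + -12 = 6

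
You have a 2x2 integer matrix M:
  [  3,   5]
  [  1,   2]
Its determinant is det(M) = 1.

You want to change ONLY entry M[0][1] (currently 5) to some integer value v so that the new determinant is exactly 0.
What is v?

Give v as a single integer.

det is linear in entry M[0][1]: det = old_det + (v - 5) * C_01
Cofactor C_01 = -1
Want det = 0: 1 + (v - 5) * -1 = 0
  (v - 5) = -1 / -1 = 1
  v = 5 + (1) = 6

Answer: 6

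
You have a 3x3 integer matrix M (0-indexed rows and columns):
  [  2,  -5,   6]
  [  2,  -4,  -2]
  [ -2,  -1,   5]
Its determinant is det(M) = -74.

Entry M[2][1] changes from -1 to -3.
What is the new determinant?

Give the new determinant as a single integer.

Answer: -106

Derivation:
det is linear in row 2: changing M[2][1] by delta changes det by delta * cofactor(2,1).
Cofactor C_21 = (-1)^(2+1) * minor(2,1) = 16
Entry delta = -3 - -1 = -2
Det delta = -2 * 16 = -32
New det = -74 + -32 = -106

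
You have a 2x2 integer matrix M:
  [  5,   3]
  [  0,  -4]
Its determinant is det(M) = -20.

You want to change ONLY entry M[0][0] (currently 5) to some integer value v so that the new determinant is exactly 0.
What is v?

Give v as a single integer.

det is linear in entry M[0][0]: det = old_det + (v - 5) * C_00
Cofactor C_00 = -4
Want det = 0: -20 + (v - 5) * -4 = 0
  (v - 5) = 20 / -4 = -5
  v = 5 + (-5) = 0

Answer: 0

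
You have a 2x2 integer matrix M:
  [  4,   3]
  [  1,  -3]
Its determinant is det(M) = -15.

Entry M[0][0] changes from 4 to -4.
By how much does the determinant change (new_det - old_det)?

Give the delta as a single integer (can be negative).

Cofactor C_00 = -3
Entry delta = -4 - 4 = -8
Det delta = entry_delta * cofactor = -8 * -3 = 24

Answer: 24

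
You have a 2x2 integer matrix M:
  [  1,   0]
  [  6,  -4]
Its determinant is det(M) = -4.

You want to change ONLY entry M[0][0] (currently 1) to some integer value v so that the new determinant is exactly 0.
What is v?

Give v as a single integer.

det is linear in entry M[0][0]: det = old_det + (v - 1) * C_00
Cofactor C_00 = -4
Want det = 0: -4 + (v - 1) * -4 = 0
  (v - 1) = 4 / -4 = -1
  v = 1 + (-1) = 0

Answer: 0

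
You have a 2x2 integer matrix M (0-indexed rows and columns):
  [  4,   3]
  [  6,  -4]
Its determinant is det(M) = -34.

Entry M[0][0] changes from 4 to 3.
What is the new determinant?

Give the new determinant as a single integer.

Answer: -30

Derivation:
det is linear in row 0: changing M[0][0] by delta changes det by delta * cofactor(0,0).
Cofactor C_00 = (-1)^(0+0) * minor(0,0) = -4
Entry delta = 3 - 4 = -1
Det delta = -1 * -4 = 4
New det = -34 + 4 = -30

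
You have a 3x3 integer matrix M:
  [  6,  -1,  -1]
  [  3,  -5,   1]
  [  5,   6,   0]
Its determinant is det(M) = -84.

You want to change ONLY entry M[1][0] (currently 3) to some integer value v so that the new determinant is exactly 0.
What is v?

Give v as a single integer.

Answer: -11

Derivation:
det is linear in entry M[1][0]: det = old_det + (v - 3) * C_10
Cofactor C_10 = -6
Want det = 0: -84 + (v - 3) * -6 = 0
  (v - 3) = 84 / -6 = -14
  v = 3 + (-14) = -11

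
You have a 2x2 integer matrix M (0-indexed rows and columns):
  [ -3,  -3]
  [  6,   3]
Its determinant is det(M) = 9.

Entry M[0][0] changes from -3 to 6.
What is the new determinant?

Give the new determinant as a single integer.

Answer: 36

Derivation:
det is linear in row 0: changing M[0][0] by delta changes det by delta * cofactor(0,0).
Cofactor C_00 = (-1)^(0+0) * minor(0,0) = 3
Entry delta = 6 - -3 = 9
Det delta = 9 * 3 = 27
New det = 9 + 27 = 36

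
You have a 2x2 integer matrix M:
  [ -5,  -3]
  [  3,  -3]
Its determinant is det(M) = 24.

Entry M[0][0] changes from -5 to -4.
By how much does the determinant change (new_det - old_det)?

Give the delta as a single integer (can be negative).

Cofactor C_00 = -3
Entry delta = -4 - -5 = 1
Det delta = entry_delta * cofactor = 1 * -3 = -3

Answer: -3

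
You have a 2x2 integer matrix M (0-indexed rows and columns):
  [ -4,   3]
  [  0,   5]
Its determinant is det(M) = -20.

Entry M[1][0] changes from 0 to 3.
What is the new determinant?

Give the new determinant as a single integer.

det is linear in row 1: changing M[1][0] by delta changes det by delta * cofactor(1,0).
Cofactor C_10 = (-1)^(1+0) * minor(1,0) = -3
Entry delta = 3 - 0 = 3
Det delta = 3 * -3 = -9
New det = -20 + -9 = -29

Answer: -29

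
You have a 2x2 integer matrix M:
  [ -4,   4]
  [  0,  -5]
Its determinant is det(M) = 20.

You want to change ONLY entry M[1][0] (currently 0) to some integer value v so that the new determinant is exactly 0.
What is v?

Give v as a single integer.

Answer: 5

Derivation:
det is linear in entry M[1][0]: det = old_det + (v - 0) * C_10
Cofactor C_10 = -4
Want det = 0: 20 + (v - 0) * -4 = 0
  (v - 0) = -20 / -4 = 5
  v = 0 + (5) = 5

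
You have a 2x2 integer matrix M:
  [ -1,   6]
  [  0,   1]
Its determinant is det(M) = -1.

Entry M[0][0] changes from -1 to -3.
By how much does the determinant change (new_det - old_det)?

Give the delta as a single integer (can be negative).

Answer: -2

Derivation:
Cofactor C_00 = 1
Entry delta = -3 - -1 = -2
Det delta = entry_delta * cofactor = -2 * 1 = -2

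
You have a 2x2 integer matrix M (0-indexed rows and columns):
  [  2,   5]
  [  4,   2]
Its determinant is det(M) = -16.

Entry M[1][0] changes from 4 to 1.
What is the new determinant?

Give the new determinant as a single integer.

Answer: -1

Derivation:
det is linear in row 1: changing M[1][0] by delta changes det by delta * cofactor(1,0).
Cofactor C_10 = (-1)^(1+0) * minor(1,0) = -5
Entry delta = 1 - 4 = -3
Det delta = -3 * -5 = 15
New det = -16 + 15 = -1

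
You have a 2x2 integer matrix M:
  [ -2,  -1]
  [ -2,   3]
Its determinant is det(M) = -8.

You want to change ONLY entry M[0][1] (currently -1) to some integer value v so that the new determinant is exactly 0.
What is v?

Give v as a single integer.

Answer: 3

Derivation:
det is linear in entry M[0][1]: det = old_det + (v - -1) * C_01
Cofactor C_01 = 2
Want det = 0: -8 + (v - -1) * 2 = 0
  (v - -1) = 8 / 2 = 4
  v = -1 + (4) = 3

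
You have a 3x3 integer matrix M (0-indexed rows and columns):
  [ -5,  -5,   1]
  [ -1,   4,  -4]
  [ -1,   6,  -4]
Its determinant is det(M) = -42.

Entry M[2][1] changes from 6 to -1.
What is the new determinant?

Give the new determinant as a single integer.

det is linear in row 2: changing M[2][1] by delta changes det by delta * cofactor(2,1).
Cofactor C_21 = (-1)^(2+1) * minor(2,1) = -21
Entry delta = -1 - 6 = -7
Det delta = -7 * -21 = 147
New det = -42 + 147 = 105

Answer: 105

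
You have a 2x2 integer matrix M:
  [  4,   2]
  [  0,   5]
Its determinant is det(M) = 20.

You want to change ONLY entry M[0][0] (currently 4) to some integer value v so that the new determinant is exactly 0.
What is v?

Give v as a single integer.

Answer: 0

Derivation:
det is linear in entry M[0][0]: det = old_det + (v - 4) * C_00
Cofactor C_00 = 5
Want det = 0: 20 + (v - 4) * 5 = 0
  (v - 4) = -20 / 5 = -4
  v = 4 + (-4) = 0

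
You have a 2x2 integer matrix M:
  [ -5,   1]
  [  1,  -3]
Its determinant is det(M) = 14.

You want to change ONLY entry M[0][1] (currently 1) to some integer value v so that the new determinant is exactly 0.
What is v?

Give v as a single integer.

det is linear in entry M[0][1]: det = old_det + (v - 1) * C_01
Cofactor C_01 = -1
Want det = 0: 14 + (v - 1) * -1 = 0
  (v - 1) = -14 / -1 = 14
  v = 1 + (14) = 15

Answer: 15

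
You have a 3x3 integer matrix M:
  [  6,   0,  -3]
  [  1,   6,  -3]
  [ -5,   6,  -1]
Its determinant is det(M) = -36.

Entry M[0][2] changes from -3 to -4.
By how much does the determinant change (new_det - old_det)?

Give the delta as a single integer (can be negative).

Answer: -36

Derivation:
Cofactor C_02 = 36
Entry delta = -4 - -3 = -1
Det delta = entry_delta * cofactor = -1 * 36 = -36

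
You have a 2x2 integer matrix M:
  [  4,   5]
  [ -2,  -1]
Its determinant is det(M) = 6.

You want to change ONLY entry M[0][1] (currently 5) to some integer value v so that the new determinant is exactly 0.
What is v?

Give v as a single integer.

Answer: 2

Derivation:
det is linear in entry M[0][1]: det = old_det + (v - 5) * C_01
Cofactor C_01 = 2
Want det = 0: 6 + (v - 5) * 2 = 0
  (v - 5) = -6 / 2 = -3
  v = 5 + (-3) = 2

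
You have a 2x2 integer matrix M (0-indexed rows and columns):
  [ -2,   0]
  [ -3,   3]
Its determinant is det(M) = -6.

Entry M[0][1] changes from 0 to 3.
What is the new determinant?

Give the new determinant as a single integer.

Answer: 3

Derivation:
det is linear in row 0: changing M[0][1] by delta changes det by delta * cofactor(0,1).
Cofactor C_01 = (-1)^(0+1) * minor(0,1) = 3
Entry delta = 3 - 0 = 3
Det delta = 3 * 3 = 9
New det = -6 + 9 = 3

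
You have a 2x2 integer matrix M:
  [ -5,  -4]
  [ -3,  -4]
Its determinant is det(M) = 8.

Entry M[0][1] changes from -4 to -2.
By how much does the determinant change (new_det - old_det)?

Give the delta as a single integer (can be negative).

Answer: 6

Derivation:
Cofactor C_01 = 3
Entry delta = -2 - -4 = 2
Det delta = entry_delta * cofactor = 2 * 3 = 6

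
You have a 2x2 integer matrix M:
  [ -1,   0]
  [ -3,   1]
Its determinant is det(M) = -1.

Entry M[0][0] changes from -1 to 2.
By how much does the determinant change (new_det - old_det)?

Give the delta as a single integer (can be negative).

Answer: 3

Derivation:
Cofactor C_00 = 1
Entry delta = 2 - -1 = 3
Det delta = entry_delta * cofactor = 3 * 1 = 3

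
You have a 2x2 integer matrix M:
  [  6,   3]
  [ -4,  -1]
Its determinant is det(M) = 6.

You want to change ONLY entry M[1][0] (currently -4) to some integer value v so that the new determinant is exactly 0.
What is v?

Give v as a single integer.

det is linear in entry M[1][0]: det = old_det + (v - -4) * C_10
Cofactor C_10 = -3
Want det = 0: 6 + (v - -4) * -3 = 0
  (v - -4) = -6 / -3 = 2
  v = -4 + (2) = -2

Answer: -2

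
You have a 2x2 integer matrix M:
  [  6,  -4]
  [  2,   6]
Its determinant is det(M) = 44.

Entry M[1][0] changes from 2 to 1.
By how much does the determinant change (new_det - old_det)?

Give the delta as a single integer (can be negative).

Answer: -4

Derivation:
Cofactor C_10 = 4
Entry delta = 1 - 2 = -1
Det delta = entry_delta * cofactor = -1 * 4 = -4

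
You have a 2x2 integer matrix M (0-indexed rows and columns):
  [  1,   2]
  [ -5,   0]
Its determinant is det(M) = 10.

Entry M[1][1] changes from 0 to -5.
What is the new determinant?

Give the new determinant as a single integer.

Answer: 5

Derivation:
det is linear in row 1: changing M[1][1] by delta changes det by delta * cofactor(1,1).
Cofactor C_11 = (-1)^(1+1) * minor(1,1) = 1
Entry delta = -5 - 0 = -5
Det delta = -5 * 1 = -5
New det = 10 + -5 = 5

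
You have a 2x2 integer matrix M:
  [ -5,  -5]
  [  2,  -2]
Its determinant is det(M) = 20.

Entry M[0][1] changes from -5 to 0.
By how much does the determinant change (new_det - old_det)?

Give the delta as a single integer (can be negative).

Cofactor C_01 = -2
Entry delta = 0 - -5 = 5
Det delta = entry_delta * cofactor = 5 * -2 = -10

Answer: -10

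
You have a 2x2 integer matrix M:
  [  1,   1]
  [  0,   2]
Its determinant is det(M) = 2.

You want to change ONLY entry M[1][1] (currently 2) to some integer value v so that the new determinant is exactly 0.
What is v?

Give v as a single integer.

Answer: 0

Derivation:
det is linear in entry M[1][1]: det = old_det + (v - 2) * C_11
Cofactor C_11 = 1
Want det = 0: 2 + (v - 2) * 1 = 0
  (v - 2) = -2 / 1 = -2
  v = 2 + (-2) = 0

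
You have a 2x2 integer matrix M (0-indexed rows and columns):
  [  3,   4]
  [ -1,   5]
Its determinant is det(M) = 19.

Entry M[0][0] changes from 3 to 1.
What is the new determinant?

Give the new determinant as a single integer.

Answer: 9

Derivation:
det is linear in row 0: changing M[0][0] by delta changes det by delta * cofactor(0,0).
Cofactor C_00 = (-1)^(0+0) * minor(0,0) = 5
Entry delta = 1 - 3 = -2
Det delta = -2 * 5 = -10
New det = 19 + -10 = 9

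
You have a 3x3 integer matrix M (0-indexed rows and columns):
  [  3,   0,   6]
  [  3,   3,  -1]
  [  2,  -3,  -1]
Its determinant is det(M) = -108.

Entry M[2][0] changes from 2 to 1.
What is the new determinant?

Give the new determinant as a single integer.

Answer: -90

Derivation:
det is linear in row 2: changing M[2][0] by delta changes det by delta * cofactor(2,0).
Cofactor C_20 = (-1)^(2+0) * minor(2,0) = -18
Entry delta = 1 - 2 = -1
Det delta = -1 * -18 = 18
New det = -108 + 18 = -90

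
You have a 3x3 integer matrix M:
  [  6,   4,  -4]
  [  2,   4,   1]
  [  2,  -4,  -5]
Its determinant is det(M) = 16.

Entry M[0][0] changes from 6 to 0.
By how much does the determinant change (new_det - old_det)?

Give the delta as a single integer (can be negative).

Cofactor C_00 = -16
Entry delta = 0 - 6 = -6
Det delta = entry_delta * cofactor = -6 * -16 = 96

Answer: 96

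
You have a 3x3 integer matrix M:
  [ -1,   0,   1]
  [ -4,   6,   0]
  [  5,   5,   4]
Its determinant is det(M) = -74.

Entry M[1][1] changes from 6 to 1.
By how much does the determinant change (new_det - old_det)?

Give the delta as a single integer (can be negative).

Cofactor C_11 = -9
Entry delta = 1 - 6 = -5
Det delta = entry_delta * cofactor = -5 * -9 = 45

Answer: 45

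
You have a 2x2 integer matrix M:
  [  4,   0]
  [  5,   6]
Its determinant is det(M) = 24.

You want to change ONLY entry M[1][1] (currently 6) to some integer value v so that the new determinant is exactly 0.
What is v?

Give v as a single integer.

det is linear in entry M[1][1]: det = old_det + (v - 6) * C_11
Cofactor C_11 = 4
Want det = 0: 24 + (v - 6) * 4 = 0
  (v - 6) = -24 / 4 = -6
  v = 6 + (-6) = 0

Answer: 0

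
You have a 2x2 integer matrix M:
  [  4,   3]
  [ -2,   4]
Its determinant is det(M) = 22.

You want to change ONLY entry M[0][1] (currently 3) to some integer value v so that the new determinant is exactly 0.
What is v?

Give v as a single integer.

det is linear in entry M[0][1]: det = old_det + (v - 3) * C_01
Cofactor C_01 = 2
Want det = 0: 22 + (v - 3) * 2 = 0
  (v - 3) = -22 / 2 = -11
  v = 3 + (-11) = -8

Answer: -8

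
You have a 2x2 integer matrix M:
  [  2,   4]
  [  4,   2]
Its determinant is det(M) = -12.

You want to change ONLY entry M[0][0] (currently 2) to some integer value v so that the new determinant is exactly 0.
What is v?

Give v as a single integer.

Answer: 8

Derivation:
det is linear in entry M[0][0]: det = old_det + (v - 2) * C_00
Cofactor C_00 = 2
Want det = 0: -12 + (v - 2) * 2 = 0
  (v - 2) = 12 / 2 = 6
  v = 2 + (6) = 8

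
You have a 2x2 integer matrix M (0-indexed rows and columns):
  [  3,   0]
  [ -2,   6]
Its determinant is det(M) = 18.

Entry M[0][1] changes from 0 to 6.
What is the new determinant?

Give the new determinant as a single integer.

det is linear in row 0: changing M[0][1] by delta changes det by delta * cofactor(0,1).
Cofactor C_01 = (-1)^(0+1) * minor(0,1) = 2
Entry delta = 6 - 0 = 6
Det delta = 6 * 2 = 12
New det = 18 + 12 = 30

Answer: 30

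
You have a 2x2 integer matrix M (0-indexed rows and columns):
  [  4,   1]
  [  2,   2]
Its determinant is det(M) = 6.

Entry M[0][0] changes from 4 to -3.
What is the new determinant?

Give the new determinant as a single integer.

det is linear in row 0: changing M[0][0] by delta changes det by delta * cofactor(0,0).
Cofactor C_00 = (-1)^(0+0) * minor(0,0) = 2
Entry delta = -3 - 4 = -7
Det delta = -7 * 2 = -14
New det = 6 + -14 = -8

Answer: -8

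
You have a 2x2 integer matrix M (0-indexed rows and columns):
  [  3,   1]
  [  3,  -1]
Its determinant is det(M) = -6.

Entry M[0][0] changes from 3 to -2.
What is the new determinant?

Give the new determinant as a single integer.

Answer: -1

Derivation:
det is linear in row 0: changing M[0][0] by delta changes det by delta * cofactor(0,0).
Cofactor C_00 = (-1)^(0+0) * minor(0,0) = -1
Entry delta = -2 - 3 = -5
Det delta = -5 * -1 = 5
New det = -6 + 5 = -1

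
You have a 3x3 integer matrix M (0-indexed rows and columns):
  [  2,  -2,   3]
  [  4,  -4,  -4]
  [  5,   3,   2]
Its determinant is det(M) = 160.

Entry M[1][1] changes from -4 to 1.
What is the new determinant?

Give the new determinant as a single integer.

Answer: 105

Derivation:
det is linear in row 1: changing M[1][1] by delta changes det by delta * cofactor(1,1).
Cofactor C_11 = (-1)^(1+1) * minor(1,1) = -11
Entry delta = 1 - -4 = 5
Det delta = 5 * -11 = -55
New det = 160 + -55 = 105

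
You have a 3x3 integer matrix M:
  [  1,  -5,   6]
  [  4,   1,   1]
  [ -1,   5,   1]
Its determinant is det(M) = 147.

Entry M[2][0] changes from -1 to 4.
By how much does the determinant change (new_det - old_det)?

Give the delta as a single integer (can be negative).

Cofactor C_20 = -11
Entry delta = 4 - -1 = 5
Det delta = entry_delta * cofactor = 5 * -11 = -55

Answer: -55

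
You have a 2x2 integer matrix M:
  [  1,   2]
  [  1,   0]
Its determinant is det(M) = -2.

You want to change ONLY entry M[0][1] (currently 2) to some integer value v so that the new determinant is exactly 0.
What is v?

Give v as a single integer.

Answer: 0

Derivation:
det is linear in entry M[0][1]: det = old_det + (v - 2) * C_01
Cofactor C_01 = -1
Want det = 0: -2 + (v - 2) * -1 = 0
  (v - 2) = 2 / -1 = -2
  v = 2 + (-2) = 0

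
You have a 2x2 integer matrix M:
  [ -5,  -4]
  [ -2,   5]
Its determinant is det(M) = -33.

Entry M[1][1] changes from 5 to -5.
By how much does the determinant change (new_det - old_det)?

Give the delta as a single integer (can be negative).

Cofactor C_11 = -5
Entry delta = -5 - 5 = -10
Det delta = entry_delta * cofactor = -10 * -5 = 50

Answer: 50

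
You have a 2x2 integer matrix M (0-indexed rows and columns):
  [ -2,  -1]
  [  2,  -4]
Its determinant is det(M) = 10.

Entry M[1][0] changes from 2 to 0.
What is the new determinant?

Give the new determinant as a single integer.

det is linear in row 1: changing M[1][0] by delta changes det by delta * cofactor(1,0).
Cofactor C_10 = (-1)^(1+0) * minor(1,0) = 1
Entry delta = 0 - 2 = -2
Det delta = -2 * 1 = -2
New det = 10 + -2 = 8

Answer: 8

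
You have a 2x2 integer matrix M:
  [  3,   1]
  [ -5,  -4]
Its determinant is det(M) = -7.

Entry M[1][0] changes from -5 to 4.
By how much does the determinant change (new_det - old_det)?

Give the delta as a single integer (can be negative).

Cofactor C_10 = -1
Entry delta = 4 - -5 = 9
Det delta = entry_delta * cofactor = 9 * -1 = -9

Answer: -9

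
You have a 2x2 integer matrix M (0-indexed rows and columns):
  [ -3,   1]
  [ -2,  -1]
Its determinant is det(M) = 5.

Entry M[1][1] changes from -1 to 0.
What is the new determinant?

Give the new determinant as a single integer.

det is linear in row 1: changing M[1][1] by delta changes det by delta * cofactor(1,1).
Cofactor C_11 = (-1)^(1+1) * minor(1,1) = -3
Entry delta = 0 - -1 = 1
Det delta = 1 * -3 = -3
New det = 5 + -3 = 2

Answer: 2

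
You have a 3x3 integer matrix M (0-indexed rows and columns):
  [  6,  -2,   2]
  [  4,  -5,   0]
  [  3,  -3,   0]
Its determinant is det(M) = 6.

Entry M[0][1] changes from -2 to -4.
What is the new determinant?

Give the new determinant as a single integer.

Answer: 6

Derivation:
det is linear in row 0: changing M[0][1] by delta changes det by delta * cofactor(0,1).
Cofactor C_01 = (-1)^(0+1) * minor(0,1) = 0
Entry delta = -4 - -2 = -2
Det delta = -2 * 0 = 0
New det = 6 + 0 = 6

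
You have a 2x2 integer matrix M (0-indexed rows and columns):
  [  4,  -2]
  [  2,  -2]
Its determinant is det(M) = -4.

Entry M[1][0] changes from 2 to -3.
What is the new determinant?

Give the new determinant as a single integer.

det is linear in row 1: changing M[1][0] by delta changes det by delta * cofactor(1,0).
Cofactor C_10 = (-1)^(1+0) * minor(1,0) = 2
Entry delta = -3 - 2 = -5
Det delta = -5 * 2 = -10
New det = -4 + -10 = -14

Answer: -14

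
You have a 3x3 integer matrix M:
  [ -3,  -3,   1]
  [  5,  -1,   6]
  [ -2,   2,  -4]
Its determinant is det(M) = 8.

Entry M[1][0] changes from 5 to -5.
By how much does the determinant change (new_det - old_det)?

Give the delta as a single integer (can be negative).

Cofactor C_10 = -10
Entry delta = -5 - 5 = -10
Det delta = entry_delta * cofactor = -10 * -10 = 100

Answer: 100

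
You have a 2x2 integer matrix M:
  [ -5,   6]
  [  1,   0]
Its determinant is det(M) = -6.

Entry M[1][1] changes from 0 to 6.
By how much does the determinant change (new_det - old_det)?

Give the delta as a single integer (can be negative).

Answer: -30

Derivation:
Cofactor C_11 = -5
Entry delta = 6 - 0 = 6
Det delta = entry_delta * cofactor = 6 * -5 = -30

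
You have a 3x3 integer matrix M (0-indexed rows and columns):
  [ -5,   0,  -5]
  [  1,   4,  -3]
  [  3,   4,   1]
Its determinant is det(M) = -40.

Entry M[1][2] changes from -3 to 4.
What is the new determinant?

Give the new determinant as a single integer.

det is linear in row 1: changing M[1][2] by delta changes det by delta * cofactor(1,2).
Cofactor C_12 = (-1)^(1+2) * minor(1,2) = 20
Entry delta = 4 - -3 = 7
Det delta = 7 * 20 = 140
New det = -40 + 140 = 100

Answer: 100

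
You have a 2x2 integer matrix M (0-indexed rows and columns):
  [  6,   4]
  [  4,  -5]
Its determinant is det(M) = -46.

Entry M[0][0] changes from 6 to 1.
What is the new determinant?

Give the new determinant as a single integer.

det is linear in row 0: changing M[0][0] by delta changes det by delta * cofactor(0,0).
Cofactor C_00 = (-1)^(0+0) * minor(0,0) = -5
Entry delta = 1 - 6 = -5
Det delta = -5 * -5 = 25
New det = -46 + 25 = -21

Answer: -21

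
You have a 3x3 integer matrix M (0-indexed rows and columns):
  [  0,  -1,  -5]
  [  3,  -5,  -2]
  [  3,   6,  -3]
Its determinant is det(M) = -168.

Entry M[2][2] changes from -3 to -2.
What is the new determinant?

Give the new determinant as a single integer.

Answer: -165

Derivation:
det is linear in row 2: changing M[2][2] by delta changes det by delta * cofactor(2,2).
Cofactor C_22 = (-1)^(2+2) * minor(2,2) = 3
Entry delta = -2 - -3 = 1
Det delta = 1 * 3 = 3
New det = -168 + 3 = -165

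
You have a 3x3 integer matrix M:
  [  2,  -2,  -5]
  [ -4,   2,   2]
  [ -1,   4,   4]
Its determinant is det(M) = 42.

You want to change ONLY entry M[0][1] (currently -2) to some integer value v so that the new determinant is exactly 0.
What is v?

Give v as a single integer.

Answer: -5

Derivation:
det is linear in entry M[0][1]: det = old_det + (v - -2) * C_01
Cofactor C_01 = 14
Want det = 0: 42 + (v - -2) * 14 = 0
  (v - -2) = -42 / 14 = -3
  v = -2 + (-3) = -5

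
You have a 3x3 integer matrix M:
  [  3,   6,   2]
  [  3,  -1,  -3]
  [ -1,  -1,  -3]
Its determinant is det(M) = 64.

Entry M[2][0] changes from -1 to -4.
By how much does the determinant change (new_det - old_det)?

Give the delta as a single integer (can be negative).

Answer: 48

Derivation:
Cofactor C_20 = -16
Entry delta = -4 - -1 = -3
Det delta = entry_delta * cofactor = -3 * -16 = 48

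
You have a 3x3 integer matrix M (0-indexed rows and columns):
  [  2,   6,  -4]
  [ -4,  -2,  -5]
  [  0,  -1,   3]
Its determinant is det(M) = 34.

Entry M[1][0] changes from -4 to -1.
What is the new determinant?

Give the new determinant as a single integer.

Answer: -8

Derivation:
det is linear in row 1: changing M[1][0] by delta changes det by delta * cofactor(1,0).
Cofactor C_10 = (-1)^(1+0) * minor(1,0) = -14
Entry delta = -1 - -4 = 3
Det delta = 3 * -14 = -42
New det = 34 + -42 = -8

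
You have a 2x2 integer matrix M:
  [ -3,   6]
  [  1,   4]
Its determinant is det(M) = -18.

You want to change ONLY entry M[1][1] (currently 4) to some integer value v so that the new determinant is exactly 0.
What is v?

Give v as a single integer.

det is linear in entry M[1][1]: det = old_det + (v - 4) * C_11
Cofactor C_11 = -3
Want det = 0: -18 + (v - 4) * -3 = 0
  (v - 4) = 18 / -3 = -6
  v = 4 + (-6) = -2

Answer: -2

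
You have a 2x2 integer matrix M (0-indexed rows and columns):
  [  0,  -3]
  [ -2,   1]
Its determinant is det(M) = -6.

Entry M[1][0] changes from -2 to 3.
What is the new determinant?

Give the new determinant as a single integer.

det is linear in row 1: changing M[1][0] by delta changes det by delta * cofactor(1,0).
Cofactor C_10 = (-1)^(1+0) * minor(1,0) = 3
Entry delta = 3 - -2 = 5
Det delta = 5 * 3 = 15
New det = -6 + 15 = 9

Answer: 9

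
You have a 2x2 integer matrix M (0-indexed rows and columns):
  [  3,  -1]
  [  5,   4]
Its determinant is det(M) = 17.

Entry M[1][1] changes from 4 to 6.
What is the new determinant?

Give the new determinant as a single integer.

det is linear in row 1: changing M[1][1] by delta changes det by delta * cofactor(1,1).
Cofactor C_11 = (-1)^(1+1) * minor(1,1) = 3
Entry delta = 6 - 4 = 2
Det delta = 2 * 3 = 6
New det = 17 + 6 = 23

Answer: 23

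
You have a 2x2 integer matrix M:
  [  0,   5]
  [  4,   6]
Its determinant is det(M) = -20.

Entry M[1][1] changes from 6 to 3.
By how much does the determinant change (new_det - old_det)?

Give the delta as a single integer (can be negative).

Answer: 0

Derivation:
Cofactor C_11 = 0
Entry delta = 3 - 6 = -3
Det delta = entry_delta * cofactor = -3 * 0 = 0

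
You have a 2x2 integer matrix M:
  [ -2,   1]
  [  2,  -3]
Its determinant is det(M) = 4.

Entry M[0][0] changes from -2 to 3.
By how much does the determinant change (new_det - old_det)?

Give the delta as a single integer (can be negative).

Answer: -15

Derivation:
Cofactor C_00 = -3
Entry delta = 3 - -2 = 5
Det delta = entry_delta * cofactor = 5 * -3 = -15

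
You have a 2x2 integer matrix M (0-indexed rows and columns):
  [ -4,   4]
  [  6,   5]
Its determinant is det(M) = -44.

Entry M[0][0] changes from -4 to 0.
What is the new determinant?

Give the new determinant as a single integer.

det is linear in row 0: changing M[0][0] by delta changes det by delta * cofactor(0,0).
Cofactor C_00 = (-1)^(0+0) * minor(0,0) = 5
Entry delta = 0 - -4 = 4
Det delta = 4 * 5 = 20
New det = -44 + 20 = -24

Answer: -24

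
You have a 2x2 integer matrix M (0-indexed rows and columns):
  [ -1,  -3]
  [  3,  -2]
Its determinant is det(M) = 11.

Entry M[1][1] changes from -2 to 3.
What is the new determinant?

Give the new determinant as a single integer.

det is linear in row 1: changing M[1][1] by delta changes det by delta * cofactor(1,1).
Cofactor C_11 = (-1)^(1+1) * minor(1,1) = -1
Entry delta = 3 - -2 = 5
Det delta = 5 * -1 = -5
New det = 11 + -5 = 6

Answer: 6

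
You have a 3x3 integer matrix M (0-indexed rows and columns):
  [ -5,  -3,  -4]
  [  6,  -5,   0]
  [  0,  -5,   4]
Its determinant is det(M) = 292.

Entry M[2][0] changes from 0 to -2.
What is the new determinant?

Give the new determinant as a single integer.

Answer: 332

Derivation:
det is linear in row 2: changing M[2][0] by delta changes det by delta * cofactor(2,0).
Cofactor C_20 = (-1)^(2+0) * minor(2,0) = -20
Entry delta = -2 - 0 = -2
Det delta = -2 * -20 = 40
New det = 292 + 40 = 332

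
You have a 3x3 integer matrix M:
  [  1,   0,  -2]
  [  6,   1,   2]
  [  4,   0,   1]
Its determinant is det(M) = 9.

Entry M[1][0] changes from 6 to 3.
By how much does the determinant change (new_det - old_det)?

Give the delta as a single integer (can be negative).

Cofactor C_10 = 0
Entry delta = 3 - 6 = -3
Det delta = entry_delta * cofactor = -3 * 0 = 0

Answer: 0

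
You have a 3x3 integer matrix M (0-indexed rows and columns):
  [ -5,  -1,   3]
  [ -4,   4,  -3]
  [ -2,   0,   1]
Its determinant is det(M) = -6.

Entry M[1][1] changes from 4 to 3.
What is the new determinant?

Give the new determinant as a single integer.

det is linear in row 1: changing M[1][1] by delta changes det by delta * cofactor(1,1).
Cofactor C_11 = (-1)^(1+1) * minor(1,1) = 1
Entry delta = 3 - 4 = -1
Det delta = -1 * 1 = -1
New det = -6 + -1 = -7

Answer: -7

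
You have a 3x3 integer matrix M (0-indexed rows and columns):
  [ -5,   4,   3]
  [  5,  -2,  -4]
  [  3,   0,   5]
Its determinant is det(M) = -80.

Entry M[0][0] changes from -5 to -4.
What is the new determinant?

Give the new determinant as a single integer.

det is linear in row 0: changing M[0][0] by delta changes det by delta * cofactor(0,0).
Cofactor C_00 = (-1)^(0+0) * minor(0,0) = -10
Entry delta = -4 - -5 = 1
Det delta = 1 * -10 = -10
New det = -80 + -10 = -90

Answer: -90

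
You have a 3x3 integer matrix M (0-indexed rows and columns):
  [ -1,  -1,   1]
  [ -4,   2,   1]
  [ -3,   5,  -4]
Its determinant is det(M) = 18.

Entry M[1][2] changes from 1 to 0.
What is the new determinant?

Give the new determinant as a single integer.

det is linear in row 1: changing M[1][2] by delta changes det by delta * cofactor(1,2).
Cofactor C_12 = (-1)^(1+2) * minor(1,2) = 8
Entry delta = 0 - 1 = -1
Det delta = -1 * 8 = -8
New det = 18 + -8 = 10

Answer: 10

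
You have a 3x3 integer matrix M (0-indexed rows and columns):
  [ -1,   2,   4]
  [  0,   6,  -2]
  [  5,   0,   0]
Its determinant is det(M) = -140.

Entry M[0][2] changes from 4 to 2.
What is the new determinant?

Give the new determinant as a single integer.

det is linear in row 0: changing M[0][2] by delta changes det by delta * cofactor(0,2).
Cofactor C_02 = (-1)^(0+2) * minor(0,2) = -30
Entry delta = 2 - 4 = -2
Det delta = -2 * -30 = 60
New det = -140 + 60 = -80

Answer: -80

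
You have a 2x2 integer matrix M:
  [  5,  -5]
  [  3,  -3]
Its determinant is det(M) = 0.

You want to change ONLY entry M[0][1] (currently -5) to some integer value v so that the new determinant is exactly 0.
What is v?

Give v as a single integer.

det is linear in entry M[0][1]: det = old_det + (v - -5) * C_01
Cofactor C_01 = -3
Want det = 0: 0 + (v - -5) * -3 = 0
  (v - -5) = 0 / -3 = 0
  v = -5 + (0) = -5

Answer: -5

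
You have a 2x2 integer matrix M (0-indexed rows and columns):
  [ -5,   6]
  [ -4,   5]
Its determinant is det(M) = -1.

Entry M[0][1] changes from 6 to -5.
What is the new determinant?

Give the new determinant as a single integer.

Answer: -45

Derivation:
det is linear in row 0: changing M[0][1] by delta changes det by delta * cofactor(0,1).
Cofactor C_01 = (-1)^(0+1) * minor(0,1) = 4
Entry delta = -5 - 6 = -11
Det delta = -11 * 4 = -44
New det = -1 + -44 = -45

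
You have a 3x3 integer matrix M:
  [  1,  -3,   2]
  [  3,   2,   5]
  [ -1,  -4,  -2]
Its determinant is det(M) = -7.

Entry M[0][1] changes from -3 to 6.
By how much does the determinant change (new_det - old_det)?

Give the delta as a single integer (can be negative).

Cofactor C_01 = 1
Entry delta = 6 - -3 = 9
Det delta = entry_delta * cofactor = 9 * 1 = 9

Answer: 9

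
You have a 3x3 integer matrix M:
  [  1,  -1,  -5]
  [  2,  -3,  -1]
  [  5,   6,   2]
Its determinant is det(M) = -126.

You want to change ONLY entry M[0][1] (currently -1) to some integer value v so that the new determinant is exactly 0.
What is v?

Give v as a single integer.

Answer: -15

Derivation:
det is linear in entry M[0][1]: det = old_det + (v - -1) * C_01
Cofactor C_01 = -9
Want det = 0: -126 + (v - -1) * -9 = 0
  (v - -1) = 126 / -9 = -14
  v = -1 + (-14) = -15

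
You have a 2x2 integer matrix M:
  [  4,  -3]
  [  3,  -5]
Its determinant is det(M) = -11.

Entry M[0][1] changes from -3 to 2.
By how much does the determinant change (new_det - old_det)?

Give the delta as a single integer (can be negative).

Answer: -15

Derivation:
Cofactor C_01 = -3
Entry delta = 2 - -3 = 5
Det delta = entry_delta * cofactor = 5 * -3 = -15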